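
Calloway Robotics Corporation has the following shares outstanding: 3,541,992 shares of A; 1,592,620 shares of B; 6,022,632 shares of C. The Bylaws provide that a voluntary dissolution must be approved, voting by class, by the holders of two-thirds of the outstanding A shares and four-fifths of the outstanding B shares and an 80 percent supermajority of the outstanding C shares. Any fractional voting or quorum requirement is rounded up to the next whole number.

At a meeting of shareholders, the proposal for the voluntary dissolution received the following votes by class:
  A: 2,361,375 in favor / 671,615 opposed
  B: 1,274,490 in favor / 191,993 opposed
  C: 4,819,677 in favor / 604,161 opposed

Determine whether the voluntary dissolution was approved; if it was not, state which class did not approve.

A: 2/3 of 3541992 = 2361328; 2,361,328 required, 2,361,375 in favor — approved.
B: 4/5 of 1592620 = 1274096; 1,274,096 required, 1,274,490 in favor — approved.
C: 4/5 of 6022632 = 4818105.60, rounded up to 4818106; 4,818,106 required, 4,819,677 in favor — approved.

Approved — every class gave the required vote.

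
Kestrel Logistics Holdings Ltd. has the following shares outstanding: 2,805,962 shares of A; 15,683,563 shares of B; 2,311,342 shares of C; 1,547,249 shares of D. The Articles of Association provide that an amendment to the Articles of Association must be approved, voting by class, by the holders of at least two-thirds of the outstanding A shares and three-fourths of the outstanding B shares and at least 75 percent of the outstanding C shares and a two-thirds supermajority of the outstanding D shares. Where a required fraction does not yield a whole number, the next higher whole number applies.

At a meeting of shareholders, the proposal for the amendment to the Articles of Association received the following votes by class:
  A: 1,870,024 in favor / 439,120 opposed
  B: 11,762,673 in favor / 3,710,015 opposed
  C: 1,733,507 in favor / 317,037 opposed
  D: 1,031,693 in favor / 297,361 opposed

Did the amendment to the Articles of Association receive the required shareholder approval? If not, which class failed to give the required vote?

A: 2/3 of 2805962 = 1870641.33, rounded up to 1870642; 1,870,642 required, 1,870,024 in favor — not approved.
B: 3/4 of 15683563 = 11762672.25, rounded up to 11762673; 11,762,673 required, 11,762,673 in favor — approved.
C: 3/4 of 2311342 = 1733506.50, rounded up to 1733507; 1,733,507 required, 1,733,507 in favor — approved.
D: 2/3 of 1547249 = 1031499.33, rounded up to 1031500; 1,031,500 required, 1,031,693 in favor — approved.

Not approved — the A shares did not give the required vote.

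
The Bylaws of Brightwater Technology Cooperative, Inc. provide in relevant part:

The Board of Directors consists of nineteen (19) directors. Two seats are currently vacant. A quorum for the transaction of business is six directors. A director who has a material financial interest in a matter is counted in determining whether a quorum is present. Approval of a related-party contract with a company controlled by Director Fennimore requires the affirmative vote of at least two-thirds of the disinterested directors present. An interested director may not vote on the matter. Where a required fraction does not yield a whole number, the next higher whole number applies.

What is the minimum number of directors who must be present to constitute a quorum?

The quorum is fixed at 6.

6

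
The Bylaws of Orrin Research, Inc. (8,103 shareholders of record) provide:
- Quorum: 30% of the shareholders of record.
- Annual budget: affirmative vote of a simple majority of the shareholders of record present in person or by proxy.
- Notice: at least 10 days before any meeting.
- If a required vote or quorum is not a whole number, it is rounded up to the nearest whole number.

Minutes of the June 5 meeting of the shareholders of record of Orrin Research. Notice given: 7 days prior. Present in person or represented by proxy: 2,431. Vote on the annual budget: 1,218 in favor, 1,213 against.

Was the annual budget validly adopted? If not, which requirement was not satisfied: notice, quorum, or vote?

Notice: 7 days given; 10 required. Not satisfied.
Quorum: 30% of 8,103 = 2,430.90, rounded up to 2,431; 2,431 present. Satisfied.
Vote: requires a majority of those present (2,431); a majority of 2431 is 1216, so 1,216 needed; 1,218 in favor. Satisfied.

Invalid — notice requirement not satisfied.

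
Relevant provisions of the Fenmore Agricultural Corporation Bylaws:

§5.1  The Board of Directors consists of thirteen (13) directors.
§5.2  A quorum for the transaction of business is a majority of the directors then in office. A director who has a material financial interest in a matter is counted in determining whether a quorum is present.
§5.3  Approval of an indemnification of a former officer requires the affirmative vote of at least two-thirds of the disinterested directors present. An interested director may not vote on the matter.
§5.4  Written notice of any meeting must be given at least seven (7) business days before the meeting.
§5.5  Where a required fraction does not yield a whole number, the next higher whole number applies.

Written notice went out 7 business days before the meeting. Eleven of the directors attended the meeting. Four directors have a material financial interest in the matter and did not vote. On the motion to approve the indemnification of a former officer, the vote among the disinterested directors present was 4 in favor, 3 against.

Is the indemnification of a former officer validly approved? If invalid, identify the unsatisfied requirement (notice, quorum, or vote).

Notice: 7 business days given; 7 required (7 ≥ 7). Satisfied.
Quorum: 11 present (interested directors count toward quorum); quorum is 7. Satisfied.
Vote: the indemnification of a former officer requires two-thirds of the disinterested directors present (11 − 4 = 7). 2/3 of 7 = 4.67, rounded up to 5, so 5 affirmative votes are needed; 4 voted in favor. Not satisfied.

Invalid — vote requirement not satisfied.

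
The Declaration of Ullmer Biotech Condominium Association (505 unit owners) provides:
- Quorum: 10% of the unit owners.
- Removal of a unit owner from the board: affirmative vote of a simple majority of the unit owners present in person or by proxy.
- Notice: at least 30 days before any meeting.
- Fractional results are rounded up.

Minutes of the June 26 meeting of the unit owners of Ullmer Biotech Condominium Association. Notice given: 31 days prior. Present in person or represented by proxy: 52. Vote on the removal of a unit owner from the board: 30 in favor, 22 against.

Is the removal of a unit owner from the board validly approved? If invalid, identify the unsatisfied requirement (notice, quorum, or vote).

Valid — all requirements satisfied.

Notice: 31 days given; 30 required. Satisfied.
Quorum: 10% of 505 = 50.50, rounded up to 51; 52 present. Satisfied.
Vote: requires a majority of those present (52); a majority of 52 is 27, so 27 needed; 30 in favor. Satisfied.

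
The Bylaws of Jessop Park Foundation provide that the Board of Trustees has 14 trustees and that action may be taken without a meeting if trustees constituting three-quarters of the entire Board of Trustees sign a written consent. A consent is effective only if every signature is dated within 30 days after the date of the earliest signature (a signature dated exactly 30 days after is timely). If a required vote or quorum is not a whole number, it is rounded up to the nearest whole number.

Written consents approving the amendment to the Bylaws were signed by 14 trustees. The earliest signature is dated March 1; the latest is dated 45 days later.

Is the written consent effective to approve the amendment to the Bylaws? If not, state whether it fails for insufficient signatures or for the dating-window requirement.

Not effective — dating-window requirement not satisfied.

Signatures required: three-quarters of 14 — 3/4 of 14 = 10.50, rounded up to 11, so 11 needed; 14 signed. Sufficient.
Dating window: the latest signature is 45 days after the earliest; the limit is 30 days. Outside the window.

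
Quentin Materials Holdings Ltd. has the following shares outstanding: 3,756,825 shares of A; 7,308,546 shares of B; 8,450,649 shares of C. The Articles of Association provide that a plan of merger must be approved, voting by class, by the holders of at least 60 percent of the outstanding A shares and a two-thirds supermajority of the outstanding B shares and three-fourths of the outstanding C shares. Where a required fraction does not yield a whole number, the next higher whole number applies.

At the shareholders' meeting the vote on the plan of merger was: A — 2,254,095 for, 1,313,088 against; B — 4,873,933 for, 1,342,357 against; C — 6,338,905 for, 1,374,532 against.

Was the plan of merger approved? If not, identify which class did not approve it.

A: 3/5 of 3756825 = 2254095; 2,254,095 required, 2,254,095 in favor — approved.
B: 2/3 of 7308546 = 4872364; 4,872,364 required, 4,873,933 in favor — approved.
C: 3/4 of 8450649 = 6337986.75, rounded up to 6337987; 6,337,987 required, 6,338,905 in favor — approved.

Approved — every class gave the required vote.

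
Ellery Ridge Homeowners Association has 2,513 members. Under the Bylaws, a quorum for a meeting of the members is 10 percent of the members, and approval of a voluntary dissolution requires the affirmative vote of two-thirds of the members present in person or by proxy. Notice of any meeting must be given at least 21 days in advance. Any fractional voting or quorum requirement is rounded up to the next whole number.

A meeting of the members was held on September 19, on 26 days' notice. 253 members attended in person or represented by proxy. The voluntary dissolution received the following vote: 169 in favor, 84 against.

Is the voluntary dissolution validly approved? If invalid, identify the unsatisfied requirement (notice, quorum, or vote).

Valid — all requirements satisfied.

Notice: 26 days given; 21 required. Satisfied.
Quorum: 10% of 2,513 = 251.30, rounded up to 252; 253 present. Satisfied.
Vote: requires two-thirds of those present (253); 2/3 of 253 = 168.67, rounded up to 169, so 169 needed; 169 in favor. Satisfied.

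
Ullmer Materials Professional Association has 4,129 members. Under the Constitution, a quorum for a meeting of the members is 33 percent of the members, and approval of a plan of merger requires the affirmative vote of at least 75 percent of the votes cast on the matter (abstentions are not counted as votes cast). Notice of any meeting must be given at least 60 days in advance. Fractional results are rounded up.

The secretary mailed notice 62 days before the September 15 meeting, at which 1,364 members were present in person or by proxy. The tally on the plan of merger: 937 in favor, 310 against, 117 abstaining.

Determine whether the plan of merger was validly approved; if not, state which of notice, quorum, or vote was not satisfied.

Notice: 62 days given; 60 required. Satisfied.
Quorum: 33% of 4,129 = 1,362.57, rounded up to 1,363; 1,364 present. Satisfied.
Vote: requires three-fourths of the votes cast (1,364 − 117 abstaining = 1,247); 3/4 of 1247 = 935.25, rounded up to 936, so 936 needed; 937 in favor. Satisfied.

Valid — all requirements satisfied.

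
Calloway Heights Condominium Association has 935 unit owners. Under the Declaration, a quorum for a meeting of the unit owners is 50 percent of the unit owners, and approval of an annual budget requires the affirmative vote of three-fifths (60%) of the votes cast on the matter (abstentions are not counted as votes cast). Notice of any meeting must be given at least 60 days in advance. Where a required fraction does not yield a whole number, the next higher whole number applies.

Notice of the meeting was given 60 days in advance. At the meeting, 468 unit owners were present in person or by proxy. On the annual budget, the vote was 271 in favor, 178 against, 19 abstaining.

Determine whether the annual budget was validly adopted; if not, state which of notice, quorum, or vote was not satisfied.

Notice: 60 days given; 60 required. Satisfied.
Quorum: 50% of 935 = 467.50, rounded up to 468; 468 present. Satisfied.
Vote: requires three-fifths of the votes cast (468 − 19 abstaining = 449); 3/5 of 449 = 269.40, rounded up to 270, so 270 needed; 271 in favor. Satisfied.

Valid — all requirements satisfied.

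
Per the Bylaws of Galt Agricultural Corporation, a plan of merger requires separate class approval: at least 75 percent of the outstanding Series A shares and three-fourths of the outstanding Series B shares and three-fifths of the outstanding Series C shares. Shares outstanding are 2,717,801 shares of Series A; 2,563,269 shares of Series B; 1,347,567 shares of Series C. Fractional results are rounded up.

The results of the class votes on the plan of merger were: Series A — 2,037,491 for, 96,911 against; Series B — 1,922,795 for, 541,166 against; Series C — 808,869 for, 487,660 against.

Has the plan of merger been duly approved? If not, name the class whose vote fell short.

Not approved — the Series A shares did not give the required vote.

Series A: 3/4 of 2717801 = 2038350.75, rounded up to 2038351; 2,038,351 required, 2,037,491 in favor — not approved.
Series B: 3/4 of 2563269 = 1922451.75, rounded up to 1922452; 1,922,452 required, 1,922,795 in favor — approved.
Series C: 3/5 of 1347567 = 808540.20, rounded up to 808541; 808,541 required, 808,869 in favor — approved.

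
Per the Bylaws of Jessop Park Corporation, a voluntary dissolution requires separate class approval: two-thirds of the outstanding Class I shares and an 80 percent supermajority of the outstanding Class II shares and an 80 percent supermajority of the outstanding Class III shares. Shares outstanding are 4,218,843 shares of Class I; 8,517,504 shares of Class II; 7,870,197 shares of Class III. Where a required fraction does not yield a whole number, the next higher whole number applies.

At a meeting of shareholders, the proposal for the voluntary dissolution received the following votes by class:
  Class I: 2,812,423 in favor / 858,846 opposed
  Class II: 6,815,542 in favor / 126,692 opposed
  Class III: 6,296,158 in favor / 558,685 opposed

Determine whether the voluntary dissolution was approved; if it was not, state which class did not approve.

Not approved — the Class I shares did not give the required vote.

Class I: 2/3 of 4218843 = 2812562; 2,812,562 required, 2,812,423 in favor — not approved.
Class II: 4/5 of 8517504 = 6814003.20, rounded up to 6814004; 6,814,004 required, 6,815,542 in favor — approved.
Class III: 4/5 of 7870197 = 6296157.60, rounded up to 6296158; 6,296,158 required, 6,296,158 in favor — approved.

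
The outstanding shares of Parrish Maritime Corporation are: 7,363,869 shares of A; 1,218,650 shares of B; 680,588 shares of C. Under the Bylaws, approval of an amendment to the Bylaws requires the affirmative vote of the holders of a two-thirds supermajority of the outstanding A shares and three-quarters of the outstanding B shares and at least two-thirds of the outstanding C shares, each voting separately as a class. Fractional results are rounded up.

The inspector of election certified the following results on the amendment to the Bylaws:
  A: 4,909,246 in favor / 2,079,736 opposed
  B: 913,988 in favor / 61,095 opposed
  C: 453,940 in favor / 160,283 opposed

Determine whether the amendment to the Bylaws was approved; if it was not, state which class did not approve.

Approved — every class gave the required vote.

A: 2/3 of 7363869 = 4909246; 4,909,246 required, 4,909,246 in favor — approved.
B: 3/4 of 1218650 = 913987.50, rounded up to 913988; 913,988 required, 913,988 in favor — approved.
C: 2/3 of 680588 = 453725.33, rounded up to 453726; 453,726 required, 453,940 in favor — approved.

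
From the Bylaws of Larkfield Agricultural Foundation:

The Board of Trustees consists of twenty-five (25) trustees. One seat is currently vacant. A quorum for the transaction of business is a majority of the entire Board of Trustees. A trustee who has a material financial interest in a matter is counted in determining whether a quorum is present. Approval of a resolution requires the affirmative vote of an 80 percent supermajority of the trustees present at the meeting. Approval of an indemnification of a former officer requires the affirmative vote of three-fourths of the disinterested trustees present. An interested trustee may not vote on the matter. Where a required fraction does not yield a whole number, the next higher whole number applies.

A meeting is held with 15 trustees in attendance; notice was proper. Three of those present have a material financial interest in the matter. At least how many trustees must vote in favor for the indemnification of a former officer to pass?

9

The indemnification of a former officer requires three-fourths of the disinterested trustees present (15 − 3 = 12).
3/4 of 12 = 9.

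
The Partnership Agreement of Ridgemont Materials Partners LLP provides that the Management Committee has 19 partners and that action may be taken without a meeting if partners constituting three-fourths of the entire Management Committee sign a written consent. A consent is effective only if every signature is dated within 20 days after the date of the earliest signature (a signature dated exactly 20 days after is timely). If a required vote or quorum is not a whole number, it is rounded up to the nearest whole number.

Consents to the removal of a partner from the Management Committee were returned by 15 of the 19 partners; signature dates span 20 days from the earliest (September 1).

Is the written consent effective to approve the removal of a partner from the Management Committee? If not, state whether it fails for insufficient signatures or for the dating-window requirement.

Signatures required: three-fourths of 19 — 3/4 of 19 = 14.25, rounded up to 15, so 15 needed; 15 signed. Sufficient.
Dating window: the latest signature is 20 days after the earliest; the limit is 20 days. Within the window.

Effective — both the signature and dating-window requirements are satisfied.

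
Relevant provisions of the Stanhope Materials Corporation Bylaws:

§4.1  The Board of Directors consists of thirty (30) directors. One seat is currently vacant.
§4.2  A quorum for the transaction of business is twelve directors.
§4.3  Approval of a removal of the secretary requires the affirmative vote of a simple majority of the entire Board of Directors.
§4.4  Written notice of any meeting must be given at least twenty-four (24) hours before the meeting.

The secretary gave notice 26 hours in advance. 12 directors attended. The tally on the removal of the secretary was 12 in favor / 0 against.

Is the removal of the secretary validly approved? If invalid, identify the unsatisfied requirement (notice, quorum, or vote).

Notice: 26 hours given; 24 required (26 ≥ 24). Satisfied.
Quorum: 12 present; quorum is 12. Satisfied.
Vote: the removal of the secretary requires a majority of the entire Board of Directors (30). A majority of 30 is 16, so 16 affirmative votes are needed; 12 voted in favor. Not satisfied.

Invalid — vote requirement not satisfied.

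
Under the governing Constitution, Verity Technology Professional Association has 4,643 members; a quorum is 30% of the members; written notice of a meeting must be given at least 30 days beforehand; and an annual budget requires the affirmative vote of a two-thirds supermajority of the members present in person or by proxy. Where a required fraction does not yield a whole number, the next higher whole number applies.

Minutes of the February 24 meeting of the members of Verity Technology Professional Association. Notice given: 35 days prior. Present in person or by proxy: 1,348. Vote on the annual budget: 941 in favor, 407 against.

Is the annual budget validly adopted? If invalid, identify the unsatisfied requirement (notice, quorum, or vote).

Invalid — quorum requirement not satisfied.

Notice: 35 days given; 30 required. Satisfied.
Quorum: 30% of 4,643 = 1,392.90, rounded up to 1,393; 1,348 present. Not satisfied.
Vote: requires two-thirds of those present (1,348); 2/3 of 1348 = 898.67, rounded up to 899, so 899 needed; 941 in favor. Satisfied.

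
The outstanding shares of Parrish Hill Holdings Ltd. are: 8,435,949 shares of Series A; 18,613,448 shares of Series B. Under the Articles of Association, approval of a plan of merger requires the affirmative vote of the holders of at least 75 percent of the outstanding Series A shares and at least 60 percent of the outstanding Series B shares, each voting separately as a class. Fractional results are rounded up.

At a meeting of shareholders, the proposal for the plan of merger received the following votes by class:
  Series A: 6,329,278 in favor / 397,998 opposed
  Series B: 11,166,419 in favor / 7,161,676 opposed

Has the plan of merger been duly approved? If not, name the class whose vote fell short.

Series A: 3/4 of 8435949 = 6326961.75, rounded up to 6326962; 6,326,962 required, 6,329,278 in favor — approved.
Series B: 3/5 of 18613448 = 11168068.80, rounded up to 11168069; 11,168,069 required, 11,166,419 in favor — not approved.

Not approved — the Series B shares did not give the required vote.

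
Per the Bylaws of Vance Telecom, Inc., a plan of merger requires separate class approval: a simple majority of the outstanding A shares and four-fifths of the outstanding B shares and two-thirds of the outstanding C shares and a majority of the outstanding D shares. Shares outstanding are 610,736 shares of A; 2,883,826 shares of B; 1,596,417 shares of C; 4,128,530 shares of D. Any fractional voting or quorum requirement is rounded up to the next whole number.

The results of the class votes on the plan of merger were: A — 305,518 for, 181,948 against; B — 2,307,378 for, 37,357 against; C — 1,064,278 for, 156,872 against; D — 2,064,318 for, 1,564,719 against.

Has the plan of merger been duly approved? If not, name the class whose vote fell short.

Approved — every class gave the required vote.

A: a majority of 610736 is 305369; 305,369 required, 305,518 in favor — approved.
B: 4/5 of 2883826 = 2307060.80, rounded up to 2307061; 2,307,061 required, 2,307,378 in favor — approved.
C: 2/3 of 1596417 = 1064278; 1,064,278 required, 1,064,278 in favor — approved.
D: a majority of 4128530 is 2064266; 2,064,266 required, 2,064,318 in favor — approved.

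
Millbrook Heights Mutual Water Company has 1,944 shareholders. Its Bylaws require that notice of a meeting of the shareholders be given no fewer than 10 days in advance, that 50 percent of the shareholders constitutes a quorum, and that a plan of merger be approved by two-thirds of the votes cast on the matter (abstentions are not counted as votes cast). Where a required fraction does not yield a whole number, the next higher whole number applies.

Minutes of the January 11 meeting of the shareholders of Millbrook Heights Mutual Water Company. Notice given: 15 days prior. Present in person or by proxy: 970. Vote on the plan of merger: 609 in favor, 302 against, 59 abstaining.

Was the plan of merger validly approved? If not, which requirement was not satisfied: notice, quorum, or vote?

Invalid — quorum requirement not satisfied.

Notice: 15 days given; 10 required. Satisfied.
Quorum: 50% of 1,944 = 972; 970 present. Not satisfied.
Vote: requires two-thirds of the votes cast (970 − 59 abstaining = 911); 2/3 of 911 = 607.33, rounded up to 608, so 608 needed; 609 in favor. Satisfied.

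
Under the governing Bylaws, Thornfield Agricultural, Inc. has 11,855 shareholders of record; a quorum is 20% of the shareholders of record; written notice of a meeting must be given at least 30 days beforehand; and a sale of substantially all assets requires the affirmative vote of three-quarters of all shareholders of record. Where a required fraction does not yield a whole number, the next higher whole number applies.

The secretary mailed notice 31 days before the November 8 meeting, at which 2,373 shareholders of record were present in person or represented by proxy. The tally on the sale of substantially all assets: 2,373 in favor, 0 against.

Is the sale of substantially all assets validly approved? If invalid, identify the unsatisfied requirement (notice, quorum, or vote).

Notice: 31 days given; 30 required. Satisfied.
Quorum: 20% of 11,855 = 2,371; 2,373 present. Satisfied.
Vote: requires three-fourths of all shareholders of record (11,855); 3/4 of 11855 = 8891.25, rounded up to 8892, so 8,892 needed; 2,373 in favor. Not satisfied.

Invalid — vote requirement not satisfied.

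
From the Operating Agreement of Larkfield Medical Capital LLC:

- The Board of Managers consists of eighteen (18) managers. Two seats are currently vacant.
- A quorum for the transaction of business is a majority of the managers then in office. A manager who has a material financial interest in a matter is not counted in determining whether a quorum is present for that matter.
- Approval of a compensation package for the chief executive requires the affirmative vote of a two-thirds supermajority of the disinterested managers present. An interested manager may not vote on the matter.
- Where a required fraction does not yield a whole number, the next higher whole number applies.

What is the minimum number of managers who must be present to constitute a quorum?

A majority of 16 is 9.

9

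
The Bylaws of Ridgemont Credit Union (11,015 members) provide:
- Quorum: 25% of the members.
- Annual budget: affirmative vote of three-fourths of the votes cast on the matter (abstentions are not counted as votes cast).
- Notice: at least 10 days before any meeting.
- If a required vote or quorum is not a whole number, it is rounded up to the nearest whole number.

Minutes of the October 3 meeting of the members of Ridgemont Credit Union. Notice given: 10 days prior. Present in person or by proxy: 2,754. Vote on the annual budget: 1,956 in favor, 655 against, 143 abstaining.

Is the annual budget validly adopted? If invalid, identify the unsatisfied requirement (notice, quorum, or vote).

Invalid — vote requirement not satisfied.

Notice: 10 days given; 10 required. Satisfied.
Quorum: 25% of 11,015 = 2,753.75, rounded up to 2,754; 2,754 present. Satisfied.
Vote: requires three-fourths of the votes cast (2,754 − 143 abstaining = 2,611); 3/4 of 2611 = 1958.25, rounded up to 1959, so 1,959 needed; 1,956 in favor. Not satisfied.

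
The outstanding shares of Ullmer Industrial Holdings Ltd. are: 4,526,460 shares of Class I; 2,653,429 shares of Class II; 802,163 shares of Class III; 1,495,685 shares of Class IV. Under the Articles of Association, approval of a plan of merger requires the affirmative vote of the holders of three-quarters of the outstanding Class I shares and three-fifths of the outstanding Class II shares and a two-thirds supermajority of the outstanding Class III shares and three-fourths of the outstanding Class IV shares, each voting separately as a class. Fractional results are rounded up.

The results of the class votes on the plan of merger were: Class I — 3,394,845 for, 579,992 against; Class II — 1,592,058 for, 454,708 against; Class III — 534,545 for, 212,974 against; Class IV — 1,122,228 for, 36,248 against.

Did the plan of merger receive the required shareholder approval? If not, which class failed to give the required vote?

Not approved — the Class III shares did not give the required vote.

Class I: 3/4 of 4526460 = 3394845; 3,394,845 required, 3,394,845 in favor — approved.
Class II: 3/5 of 2653429 = 1592057.40, rounded up to 1592058; 1,592,058 required, 1,592,058 in favor — approved.
Class III: 2/3 of 802163 = 534775.33, rounded up to 534776; 534,776 required, 534,545 in favor — not approved.
Class IV: 3/4 of 1495685 = 1121763.75, rounded up to 1121764; 1,121,764 required, 1,122,228 in favor — approved.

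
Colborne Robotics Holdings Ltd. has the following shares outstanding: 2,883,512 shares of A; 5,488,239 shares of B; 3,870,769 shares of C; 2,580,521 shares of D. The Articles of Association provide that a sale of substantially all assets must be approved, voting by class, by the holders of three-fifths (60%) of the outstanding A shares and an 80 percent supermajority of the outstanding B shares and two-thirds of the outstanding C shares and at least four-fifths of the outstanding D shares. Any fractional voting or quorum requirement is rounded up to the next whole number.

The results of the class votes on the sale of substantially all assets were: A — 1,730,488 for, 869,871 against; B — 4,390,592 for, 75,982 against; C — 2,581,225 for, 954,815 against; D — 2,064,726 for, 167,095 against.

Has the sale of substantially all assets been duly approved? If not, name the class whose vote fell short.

Approved — every class gave the required vote.

A: 3/5 of 2883512 = 1730107.20, rounded up to 1730108; 1,730,108 required, 1,730,488 in favor — approved.
B: 4/5 of 5488239 = 4390591.20, rounded up to 4390592; 4,390,592 required, 4,390,592 in favor — approved.
C: 2/3 of 3870769 = 2580512.67, rounded up to 2580513; 2,580,513 required, 2,581,225 in favor — approved.
D: 4/5 of 2580521 = 2064416.80, rounded up to 2064417; 2,064,417 required, 2,064,726 in favor — approved.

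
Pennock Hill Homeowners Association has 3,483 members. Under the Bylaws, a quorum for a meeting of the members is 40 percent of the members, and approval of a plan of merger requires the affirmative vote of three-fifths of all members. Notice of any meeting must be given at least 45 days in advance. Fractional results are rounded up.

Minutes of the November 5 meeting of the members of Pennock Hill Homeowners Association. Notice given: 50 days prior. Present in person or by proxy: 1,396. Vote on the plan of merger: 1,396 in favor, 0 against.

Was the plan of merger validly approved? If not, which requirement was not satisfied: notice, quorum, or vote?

Notice: 50 days given; 45 required. Satisfied.
Quorum: 40% of 3,483 = 1,393.20, rounded up to 1,394; 1,396 present. Satisfied.
Vote: requires three-fifths of all members (3,483); 3/5 of 3483 = 2089.80, rounded up to 2090, so 2,090 needed; 1,396 in favor. Not satisfied.

Invalid — vote requirement not satisfied.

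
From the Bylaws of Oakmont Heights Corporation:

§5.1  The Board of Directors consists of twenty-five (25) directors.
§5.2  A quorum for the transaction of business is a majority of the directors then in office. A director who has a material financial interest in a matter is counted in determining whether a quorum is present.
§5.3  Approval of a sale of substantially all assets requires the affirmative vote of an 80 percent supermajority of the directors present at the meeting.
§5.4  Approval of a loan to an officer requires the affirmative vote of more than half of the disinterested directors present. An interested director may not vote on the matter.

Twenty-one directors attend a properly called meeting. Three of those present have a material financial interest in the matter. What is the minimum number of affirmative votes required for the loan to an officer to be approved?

10

The loan to an officer requires a majority of the disinterested directors present (21 − 3 = 18).
A majority of 18 is 10.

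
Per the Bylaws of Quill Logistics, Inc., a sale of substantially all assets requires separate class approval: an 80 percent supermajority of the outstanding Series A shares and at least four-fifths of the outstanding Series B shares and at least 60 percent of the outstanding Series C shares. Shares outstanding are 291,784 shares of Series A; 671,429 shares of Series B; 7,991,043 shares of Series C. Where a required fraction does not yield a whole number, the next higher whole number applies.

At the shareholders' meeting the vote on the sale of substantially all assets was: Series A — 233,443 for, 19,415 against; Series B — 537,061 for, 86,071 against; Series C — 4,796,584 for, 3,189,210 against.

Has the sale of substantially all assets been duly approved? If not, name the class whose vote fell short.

Not approved — the Series B shares did not give the required vote.

Series A: 4/5 of 291784 = 233427.20, rounded up to 233428; 233,428 required, 233,443 in favor — approved.
Series B: 4/5 of 671429 = 537143.20, rounded up to 537144; 537,144 required, 537,061 in favor — not approved.
Series C: 3/5 of 7991043 = 4794625.80, rounded up to 4794626; 4,794,626 required, 4,796,584 in favor — approved.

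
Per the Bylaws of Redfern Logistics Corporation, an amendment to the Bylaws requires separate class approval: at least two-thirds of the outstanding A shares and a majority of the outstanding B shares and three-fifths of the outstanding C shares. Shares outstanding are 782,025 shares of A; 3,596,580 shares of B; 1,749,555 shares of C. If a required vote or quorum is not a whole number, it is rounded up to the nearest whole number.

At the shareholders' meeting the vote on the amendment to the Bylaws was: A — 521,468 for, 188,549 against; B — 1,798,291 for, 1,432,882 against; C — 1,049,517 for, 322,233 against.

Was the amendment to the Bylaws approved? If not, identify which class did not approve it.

Not approved — the C shares did not give the required vote.

A: 2/3 of 782025 = 521350; 521,350 required, 521,468 in favor — approved.
B: a majority of 3596580 is 1798291; 1,798,291 required, 1,798,291 in favor — approved.
C: 3/5 of 1749555 = 1049733; 1,049,733 required, 1,049,517 in favor — not approved.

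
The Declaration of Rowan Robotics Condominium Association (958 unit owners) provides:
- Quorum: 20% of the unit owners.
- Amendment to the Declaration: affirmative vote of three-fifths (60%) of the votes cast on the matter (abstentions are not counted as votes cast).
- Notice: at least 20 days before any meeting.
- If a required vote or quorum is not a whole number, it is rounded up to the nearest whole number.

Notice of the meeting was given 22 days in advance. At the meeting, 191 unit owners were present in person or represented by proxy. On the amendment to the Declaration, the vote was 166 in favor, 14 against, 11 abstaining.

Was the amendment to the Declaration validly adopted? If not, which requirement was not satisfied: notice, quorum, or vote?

Notice: 22 days given; 20 required. Satisfied.
Quorum: 20% of 958 = 191.60, rounded up to 192; 191 present. Not satisfied.
Vote: requires three-fifths of the votes cast (191 − 11 abstaining = 180); 3/5 of 180 = 108, so 108 needed; 166 in favor. Satisfied.

Invalid — quorum requirement not satisfied.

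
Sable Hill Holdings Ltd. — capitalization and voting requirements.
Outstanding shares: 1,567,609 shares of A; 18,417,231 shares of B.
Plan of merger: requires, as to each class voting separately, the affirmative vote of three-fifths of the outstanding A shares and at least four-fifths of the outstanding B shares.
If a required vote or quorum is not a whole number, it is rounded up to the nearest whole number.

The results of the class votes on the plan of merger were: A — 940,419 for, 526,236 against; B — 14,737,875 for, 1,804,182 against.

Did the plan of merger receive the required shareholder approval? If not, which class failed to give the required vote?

Not approved — the A shares did not give the required vote.

A: 3/5 of 1567609 = 940565.40, rounded up to 940566; 940,566 required, 940,419 in favor — not approved.
B: 4/5 of 18417231 = 14733784.80, rounded up to 14733785; 14,733,785 required, 14,737,875 in favor — approved.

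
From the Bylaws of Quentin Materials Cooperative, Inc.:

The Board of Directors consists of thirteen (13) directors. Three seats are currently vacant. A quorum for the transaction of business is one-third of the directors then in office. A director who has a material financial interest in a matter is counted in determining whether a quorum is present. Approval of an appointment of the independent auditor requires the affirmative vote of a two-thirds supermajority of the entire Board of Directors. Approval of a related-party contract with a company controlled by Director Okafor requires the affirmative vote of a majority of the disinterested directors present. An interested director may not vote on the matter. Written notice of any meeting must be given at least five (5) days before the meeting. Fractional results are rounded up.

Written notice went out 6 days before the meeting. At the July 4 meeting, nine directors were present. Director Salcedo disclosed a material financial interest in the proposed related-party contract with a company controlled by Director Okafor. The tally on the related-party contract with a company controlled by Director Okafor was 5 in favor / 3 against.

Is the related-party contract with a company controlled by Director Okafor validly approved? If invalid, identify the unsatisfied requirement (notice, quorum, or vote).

Valid — all requirements satisfied.

Notice: 6 days given; 5 required (6 ≥ 5). Satisfied.
Quorum: 9 present (interested directors count toward quorum); quorum is 4. Satisfied.
Vote: the related-party contract with a company controlled by Director Okafor requires a majority of the disinterested directors present (9 − 1 = 8). A majority of 8 is 5, so 5 affirmative votes are needed; 5 voted in favor. Satisfied.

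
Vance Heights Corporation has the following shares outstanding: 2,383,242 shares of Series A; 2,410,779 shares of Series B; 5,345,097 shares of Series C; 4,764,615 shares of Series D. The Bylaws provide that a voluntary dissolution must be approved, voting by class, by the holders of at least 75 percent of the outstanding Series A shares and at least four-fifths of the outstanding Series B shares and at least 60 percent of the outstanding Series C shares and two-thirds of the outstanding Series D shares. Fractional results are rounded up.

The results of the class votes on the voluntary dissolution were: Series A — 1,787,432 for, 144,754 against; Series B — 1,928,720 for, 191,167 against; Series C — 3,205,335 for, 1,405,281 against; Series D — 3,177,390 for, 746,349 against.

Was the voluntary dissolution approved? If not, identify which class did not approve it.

Not approved — the Series C shares did not give the required vote.

Series A: 3/4 of 2383242 = 1787431.50, rounded up to 1787432; 1,787,432 required, 1,787,432 in favor — approved.
Series B: 4/5 of 2410779 = 1928623.20, rounded up to 1928624; 1,928,624 required, 1,928,720 in favor — approved.
Series C: 3/5 of 5345097 = 3207058.20, rounded up to 3207059; 3,207,059 required, 3,205,335 in favor — not approved.
Series D: 2/3 of 4764615 = 3176410; 3,176,410 required, 3,177,390 in favor — approved.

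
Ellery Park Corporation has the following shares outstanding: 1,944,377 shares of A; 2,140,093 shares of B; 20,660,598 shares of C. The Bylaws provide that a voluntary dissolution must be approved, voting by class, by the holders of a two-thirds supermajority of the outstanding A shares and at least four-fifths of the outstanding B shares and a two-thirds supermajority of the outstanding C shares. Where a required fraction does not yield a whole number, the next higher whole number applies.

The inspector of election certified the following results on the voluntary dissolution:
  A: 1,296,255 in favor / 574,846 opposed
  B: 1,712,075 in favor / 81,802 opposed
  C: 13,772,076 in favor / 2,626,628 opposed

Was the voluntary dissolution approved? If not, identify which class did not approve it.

A: 2/3 of 1944377 = 1296251.33, rounded up to 1296252; 1,296,252 required, 1,296,255 in favor — approved.
B: 4/5 of 2140093 = 1712074.40, rounded up to 1712075; 1,712,075 required, 1,712,075 in favor — approved.
C: 2/3 of 20660598 = 13773732; 13,773,732 required, 13,772,076 in favor — not approved.

Not approved — the C shares did not give the required vote.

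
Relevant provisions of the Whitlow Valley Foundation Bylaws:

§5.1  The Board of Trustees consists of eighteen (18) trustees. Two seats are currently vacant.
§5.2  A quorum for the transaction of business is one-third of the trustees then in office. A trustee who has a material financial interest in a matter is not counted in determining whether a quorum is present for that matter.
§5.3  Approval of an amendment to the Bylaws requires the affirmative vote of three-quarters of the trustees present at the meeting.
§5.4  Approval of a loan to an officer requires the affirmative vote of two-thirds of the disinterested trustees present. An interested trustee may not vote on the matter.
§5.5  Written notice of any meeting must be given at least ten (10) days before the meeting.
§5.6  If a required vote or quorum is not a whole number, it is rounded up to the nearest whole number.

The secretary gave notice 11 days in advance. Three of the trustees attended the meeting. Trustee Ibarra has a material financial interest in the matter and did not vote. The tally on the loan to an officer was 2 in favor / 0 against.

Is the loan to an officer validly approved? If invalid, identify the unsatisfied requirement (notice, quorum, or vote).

Notice: 11 days given; 10 required (11 ≥ 10). Satisfied.
Quorum: 3 present, but the 1 interested trustee does not count, leaving 2. Quorum is 6. Not satisfied.
Vote: the loan to an officer requires two-thirds of the disinterested trustees present (3 − 1 = 2). 2/3 of 2 = 1.33, rounded up to 2, so 2 affirmative votes are needed; 2 voted in favor. Satisfied. (Moot — without a quorum no business can be validly transacted.)

Invalid — quorum requirement not satisfied.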